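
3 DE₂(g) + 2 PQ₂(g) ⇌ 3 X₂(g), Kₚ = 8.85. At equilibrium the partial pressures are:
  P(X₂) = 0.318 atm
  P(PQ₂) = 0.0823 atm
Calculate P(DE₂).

At equilibrium, Kₚ = P(X₂)³ / (P(DE₂)³·P(PQ₂)²) = 8.85.
(0.318)³ / ((P(DE₂))³·(0.0823)²) = 8.85
P(DE₂)³ = 0.536 ⇒ P(DE₂) = 0.813 atm

P(DE₂) = 0.813 atm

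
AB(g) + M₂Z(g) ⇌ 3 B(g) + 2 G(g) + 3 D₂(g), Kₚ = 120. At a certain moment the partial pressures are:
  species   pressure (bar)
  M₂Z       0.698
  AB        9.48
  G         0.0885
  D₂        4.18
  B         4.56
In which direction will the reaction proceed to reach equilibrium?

toward products

Qₚ = P(B)³·P(G)²·P(D₂)³ / (P(AB)·P(M₂Z)) = (4.56)³·(0.0885)²·(4.18)³ / ((9.48)·(0.698)) = 8.20
Qₚ = 8.20 < Kₚ = 120, so the forward reaction proceeds.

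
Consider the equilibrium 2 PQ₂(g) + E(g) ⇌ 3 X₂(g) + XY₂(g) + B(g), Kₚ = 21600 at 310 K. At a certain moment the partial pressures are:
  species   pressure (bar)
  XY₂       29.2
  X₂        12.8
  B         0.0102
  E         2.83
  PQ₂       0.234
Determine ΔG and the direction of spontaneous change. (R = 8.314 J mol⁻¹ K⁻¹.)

ΔG = -4.33 kJ/mol; the forward reaction is spontaneous

Qₚ = P(X₂)³·P(XY₂)·P(B) / (P(PQ₂)²·P(E)) = (12.8)³·(29.2)·(0.0102) / ((0.234)²·(2.83)) = 4030
ΔG = RT ln(Qₚ/Kₚ) = (8.314 J mol⁻¹ K⁻¹)(310 K) × ln(4030/21600)
   = (2.577 kJ/mol)(-1.679) = -4.33 kJ/mol
ΔG < 0, so the forward reaction is spontaneous (proceeds forward).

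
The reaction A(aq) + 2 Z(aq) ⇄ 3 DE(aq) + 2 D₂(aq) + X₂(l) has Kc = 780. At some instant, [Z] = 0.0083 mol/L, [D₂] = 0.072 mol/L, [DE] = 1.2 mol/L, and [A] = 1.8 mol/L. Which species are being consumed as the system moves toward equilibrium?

A, Z (reactants)

(X₂ is a pure liquid — omitted from Qc.)
Qc = [DE]³·[D₂]² / ([A]·[Z]²) = (1.2)³·(0.072)² / ((1.8)·(0.0083)²) = 72
Qc = 72 < Kc = 780: net forward reaction.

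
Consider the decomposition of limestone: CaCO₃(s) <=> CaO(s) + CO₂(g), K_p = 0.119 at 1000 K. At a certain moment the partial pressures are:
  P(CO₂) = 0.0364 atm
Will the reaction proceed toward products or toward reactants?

forward (toward products)

(CaCO₃, CaO are pure solids — omitted from Q_p.)
Q_p = P(CO₂) = 0.0364
Q_p = 0.0364 < K_p = 0.119, so the forward reaction proceeds.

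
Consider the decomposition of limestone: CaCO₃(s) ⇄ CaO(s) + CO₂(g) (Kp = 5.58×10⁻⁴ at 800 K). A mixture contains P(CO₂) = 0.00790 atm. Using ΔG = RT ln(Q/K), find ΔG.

ΔG = 17.6 kJ/mol

(CaCO₃, CaO are pure solids — omitted from Qp.)
Qp = P(CO₂) = 0.00790
ΔG = RT ln(Qp/Kp) = (8.314 J mol⁻¹ K⁻¹)(800 K) × ln(0.00790/5.58×10⁻⁴)
   = (6.651 kJ/mol)(2.650) = 17.6 kJ/mol
ΔG > 0, so the forward reaction is non-spontaneous (proceeds in reverse).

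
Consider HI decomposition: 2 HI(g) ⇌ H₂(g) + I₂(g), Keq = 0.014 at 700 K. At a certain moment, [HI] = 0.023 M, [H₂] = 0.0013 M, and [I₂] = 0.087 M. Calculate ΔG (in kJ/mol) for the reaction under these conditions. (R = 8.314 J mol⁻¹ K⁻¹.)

ΔG = 15.9 kJ/mol

Q = [H₂]·[I₂] / [HI]² = (0.0013)·(0.087) / (0.023)² = 0.214
ΔG = RT ln(Q/Keq) = (8.314 J mol⁻¹ K⁻¹)(700 K) × ln(0.214/0.014)
   = (5.820 kJ/mol)(2.727) = 15.9 kJ/mol
ΔG > 0, so the forward reaction is non-spontaneous (proceeds in reverse).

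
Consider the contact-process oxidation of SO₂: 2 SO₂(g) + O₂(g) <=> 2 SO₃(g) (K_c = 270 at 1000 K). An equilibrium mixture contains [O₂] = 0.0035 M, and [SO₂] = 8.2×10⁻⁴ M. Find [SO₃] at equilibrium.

At equilibrium, K_c = [SO₃]² / ([SO₂]²·[O₂]) = 270.
([SO₃])² / ((8.2×10⁻⁴)²·(0.0035)) = 270
[SO₃]² = 6.35×10⁻⁷ ⇒ [SO₃] = 8.0×10⁻⁴ M

[SO₃] = 8.0×10⁻⁴ M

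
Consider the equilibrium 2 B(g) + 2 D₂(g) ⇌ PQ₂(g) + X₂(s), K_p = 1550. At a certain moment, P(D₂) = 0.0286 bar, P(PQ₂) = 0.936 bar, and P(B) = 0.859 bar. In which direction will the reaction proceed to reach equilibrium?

(X₂ is a pure solid — omitted from Q_p.)
Q_p = P(PQ₂) / (P(B)²·P(D₂)²) = (0.936) / ((0.859)²·(0.0286)²) = 1550
Q_p = 1550 = K_p, so the system is already at equilibrium.

at equilibrium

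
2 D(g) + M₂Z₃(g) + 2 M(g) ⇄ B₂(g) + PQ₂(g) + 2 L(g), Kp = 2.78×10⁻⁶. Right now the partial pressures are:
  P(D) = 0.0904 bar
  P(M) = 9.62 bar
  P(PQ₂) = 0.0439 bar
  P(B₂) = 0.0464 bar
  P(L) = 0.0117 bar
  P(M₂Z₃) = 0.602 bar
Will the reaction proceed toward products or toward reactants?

Qp = P(B₂)·P(PQ₂)·P(L)² / (P(D)²·P(M₂Z₃)·P(M)²) = (0.0464)·(0.0439)·(0.0117)² / ((0.0904)²·(0.602)·(9.62)²) = 6.12×10⁻⁷
Qp = 6.12×10⁻⁷ < Kp = 2.78×10⁻⁶, so the forward reaction proceeds.

in the forward direction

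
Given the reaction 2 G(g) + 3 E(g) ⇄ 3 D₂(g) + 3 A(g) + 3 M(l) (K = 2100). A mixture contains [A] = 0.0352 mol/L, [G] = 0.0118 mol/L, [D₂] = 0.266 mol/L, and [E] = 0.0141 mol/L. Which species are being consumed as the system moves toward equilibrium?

(M is a pure liquid — omitted from Q.)
Q = [D₂]³·[A]³ / ([G]²·[E]³) = (0.266)³·(0.0352)³ / ((0.0118)²·(0.0141)³) = 2100
Q = 2100 = K; the system is at equilibrium.

none (at equilibrium)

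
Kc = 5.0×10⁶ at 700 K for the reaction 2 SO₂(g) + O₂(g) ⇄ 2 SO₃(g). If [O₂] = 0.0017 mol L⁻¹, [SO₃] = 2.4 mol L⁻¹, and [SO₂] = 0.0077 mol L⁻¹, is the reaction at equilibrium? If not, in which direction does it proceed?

to the left

Qc = [SO₃]² / ([SO₂]²·[O₂]) = (2.4)² / ((0.0077)²·(0.0017)) = 5.7×10⁷
Qc = 5.7×10⁷ > Kc = 5.0×10⁶, so the reverse reaction proceeds.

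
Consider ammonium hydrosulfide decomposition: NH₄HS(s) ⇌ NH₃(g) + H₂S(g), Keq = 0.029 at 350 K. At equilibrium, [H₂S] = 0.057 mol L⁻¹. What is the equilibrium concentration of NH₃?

(NH₄HS is a pure solid — omitted from Keq.)
At equilibrium, Keq = [NH₃]·[H₂S] = 0.029.
([NH₃])·(0.057) = 0.029
[NH₃] = 0.509 = 0.51 mol L⁻¹

[NH₃] = 0.51 mol L⁻¹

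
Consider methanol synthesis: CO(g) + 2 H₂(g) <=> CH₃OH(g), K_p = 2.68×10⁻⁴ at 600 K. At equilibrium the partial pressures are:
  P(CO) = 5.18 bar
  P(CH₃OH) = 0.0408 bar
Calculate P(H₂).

At equilibrium, K_p = P(CH₃OH) / (P(CO)·P(H₂)²) = 2.68×10⁻⁴.
(0.0408) / ((5.18)·(P(H₂))²) = 2.68×10⁻⁴
P(H₂)² = 29.4 ⇒ P(H₂) = 5.42 bar

P(H₂) = 5.42 bar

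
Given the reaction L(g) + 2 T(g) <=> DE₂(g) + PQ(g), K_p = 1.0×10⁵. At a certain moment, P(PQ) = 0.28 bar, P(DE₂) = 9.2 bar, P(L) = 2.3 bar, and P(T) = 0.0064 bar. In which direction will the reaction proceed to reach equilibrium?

Q_p = P(DE₂)·P(PQ) / (P(L)·P(T)²) = (9.2)·(0.28) / ((2.3)·(0.0064)²) = 27000
Q_p = 27000 < K_p = 1.0×10⁵, so the forward reaction proceeds.

toward products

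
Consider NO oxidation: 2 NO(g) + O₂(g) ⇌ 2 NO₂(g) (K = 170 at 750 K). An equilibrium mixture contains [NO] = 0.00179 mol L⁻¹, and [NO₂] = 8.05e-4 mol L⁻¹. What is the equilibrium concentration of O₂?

At equilibrium, K = [NO₂]² / ([NO]²·[O₂]) = 170.
(8.05e-4)² / ((0.00179)²·([O₂])) = 170
[O₂] = 0.00119 mol L⁻¹

[O₂] = 0.00119 mol L⁻¹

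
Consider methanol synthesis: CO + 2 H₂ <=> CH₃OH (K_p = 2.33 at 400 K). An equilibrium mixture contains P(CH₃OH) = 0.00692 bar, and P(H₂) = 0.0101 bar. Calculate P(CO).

At equilibrium, K_p = P(CH₃OH) / (P(CO)·P(H₂)²) = 2.33.
(0.00692) / ((P(CO))·(0.0101)²) = 2.33
P(CO) = 29.1 bar

P(CO) = 29.1 bar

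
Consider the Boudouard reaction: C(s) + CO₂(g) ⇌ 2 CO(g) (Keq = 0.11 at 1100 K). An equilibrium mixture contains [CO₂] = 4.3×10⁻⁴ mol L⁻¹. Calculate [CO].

[CO] = 0.0069 mol L⁻¹

(C is a pure solid — omitted from Keq.)
At equilibrium, Keq = [CO]² / [CO₂] = 0.11.
([CO])² / (4.3×10⁻⁴) = 0.11
[CO]² = 4.73×10⁻⁵ ⇒ [CO] = 0.0069 mol L⁻¹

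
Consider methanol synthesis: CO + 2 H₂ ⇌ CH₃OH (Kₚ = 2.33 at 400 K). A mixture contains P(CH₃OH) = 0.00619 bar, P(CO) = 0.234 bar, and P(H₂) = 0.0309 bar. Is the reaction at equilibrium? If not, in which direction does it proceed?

Qₚ = P(CH₃OH) / (P(CO)·P(H₂)²) = (0.00619) / ((0.234)·(0.0309)²) = 27.7
Qₚ = 27.7 > Kₚ = 2.33, so the reverse reaction proceeds.

in the reverse direction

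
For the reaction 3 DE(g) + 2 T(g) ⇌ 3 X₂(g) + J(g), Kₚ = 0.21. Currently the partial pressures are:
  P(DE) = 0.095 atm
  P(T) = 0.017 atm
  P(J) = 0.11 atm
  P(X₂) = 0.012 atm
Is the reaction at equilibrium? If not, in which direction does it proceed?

Qₚ = P(X₂)³·P(J) / (P(DE)³·P(T)²) = (0.012)³·(0.11) / ((0.095)³·(0.017)²) = 0.77
Qₚ = 0.77 > Kₚ = 0.21, so the reverse reaction proceeds.

in the reverse direction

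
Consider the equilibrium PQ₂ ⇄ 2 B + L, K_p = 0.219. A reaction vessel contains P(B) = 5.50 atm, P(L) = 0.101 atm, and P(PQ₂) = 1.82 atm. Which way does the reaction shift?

to the left

Q_p = P(B)²·P(L) / P(PQ₂) = (5.50)²·(0.101) / (1.82) = 1.68
Q_p = 1.68 > K_p = 0.219, so the reverse reaction proceeds.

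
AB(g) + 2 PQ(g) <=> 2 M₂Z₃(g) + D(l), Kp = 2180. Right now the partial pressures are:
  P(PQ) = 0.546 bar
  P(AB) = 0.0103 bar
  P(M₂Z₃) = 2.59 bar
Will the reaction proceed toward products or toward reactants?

at equilibrium

(D is a pure liquid — omitted from Qp.)
Qp = P(M₂Z₃)² / (P(AB)·P(PQ)²) = (2.59)² / ((0.0103)·(0.546)²) = 2180
Qp = 2180 = Kp, so the system is already at equilibrium.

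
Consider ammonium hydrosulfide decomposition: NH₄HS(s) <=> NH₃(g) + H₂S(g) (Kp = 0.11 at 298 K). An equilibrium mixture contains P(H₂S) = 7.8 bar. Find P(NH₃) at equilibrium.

(NH₄HS is a pure solid — omitted from Kp.)
At equilibrium, Kp = P(NH₃)·P(H₂S) = 0.11.
(P(NH₃))·(7.8) = 0.11
P(NH₃) = 0.0141 = 0.014 bar

P(NH₃) = 0.014 bar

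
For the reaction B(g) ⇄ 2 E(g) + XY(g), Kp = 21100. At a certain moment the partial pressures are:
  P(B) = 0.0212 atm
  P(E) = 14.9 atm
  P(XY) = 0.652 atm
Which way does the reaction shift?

Qp = P(E)²·P(XY) / P(B) = (14.9)²·(0.652) / (0.0212) = 6830
Qp = 6830 < Kp = 21100, so the forward reaction proceeds.

toward products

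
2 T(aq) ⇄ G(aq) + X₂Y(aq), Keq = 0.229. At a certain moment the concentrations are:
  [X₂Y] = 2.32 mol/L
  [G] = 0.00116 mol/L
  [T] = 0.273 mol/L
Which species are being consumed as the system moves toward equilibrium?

Q = [G]·[X₂Y] / [T]² = (0.00116)·(2.32) / (0.273)² = 0.0361
Q = 0.0361 < Keq = 0.229: net forward reaction.

T (reactants)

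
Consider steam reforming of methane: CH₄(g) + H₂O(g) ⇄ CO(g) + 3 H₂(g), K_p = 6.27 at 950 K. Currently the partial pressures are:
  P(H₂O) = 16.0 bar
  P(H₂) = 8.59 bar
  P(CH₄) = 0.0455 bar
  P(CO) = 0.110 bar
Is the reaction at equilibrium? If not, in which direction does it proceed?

Q_p = P(CO)·P(H₂)³ / (P(CH₄)·P(H₂O)) = (0.110)·(8.59)³ / ((0.0455)·(16.0)) = 95.8
Q_p = 95.8 > K_p = 6.27, so the reverse reaction proceeds.

reverse (toward reactants)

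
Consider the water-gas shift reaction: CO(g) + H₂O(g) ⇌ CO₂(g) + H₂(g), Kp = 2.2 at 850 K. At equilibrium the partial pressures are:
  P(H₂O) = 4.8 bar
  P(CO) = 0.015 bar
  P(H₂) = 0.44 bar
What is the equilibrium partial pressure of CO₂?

At equilibrium, Kp = P(CO₂)·P(H₂) / (P(CO)·P(H₂O)) = 2.2.
(P(CO₂))·(0.44) / ((0.015)·(4.8)) = 2.2
P(CO₂) = 0.360 = 0.36 bar

P(CO₂) = 0.36 bar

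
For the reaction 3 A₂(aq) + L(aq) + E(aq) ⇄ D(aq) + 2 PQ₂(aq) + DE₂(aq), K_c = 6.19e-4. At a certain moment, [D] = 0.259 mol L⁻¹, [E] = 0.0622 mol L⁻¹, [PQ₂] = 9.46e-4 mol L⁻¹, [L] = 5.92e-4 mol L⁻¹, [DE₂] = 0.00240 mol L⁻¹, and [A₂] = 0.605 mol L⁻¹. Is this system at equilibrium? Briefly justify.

no; Q < K, reaction proceeds forward

Q_c = [D]·[PQ₂]²·[DE₂] / ([A₂]³·[L]·[E]) = (0.259)·(9.46e-4)²·(0.00240) / ((0.605)³·(5.92e-4)·(0.0622)) = 6.82e-5
Q_c = 6.82e-5 < K_c = 6.19e-4: net forward reaction.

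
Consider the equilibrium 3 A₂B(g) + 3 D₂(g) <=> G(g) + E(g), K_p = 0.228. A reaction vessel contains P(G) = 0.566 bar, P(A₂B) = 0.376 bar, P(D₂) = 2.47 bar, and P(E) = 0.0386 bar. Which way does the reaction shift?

Q_p = P(G)·P(E) / (P(A₂B)³·P(D₂)³) = (0.566)·(0.0386) / ((0.376)³·(2.47)³) = 0.0273
Q_p = 0.0273 < K_p = 0.228, so the forward reaction proceeds.

toward products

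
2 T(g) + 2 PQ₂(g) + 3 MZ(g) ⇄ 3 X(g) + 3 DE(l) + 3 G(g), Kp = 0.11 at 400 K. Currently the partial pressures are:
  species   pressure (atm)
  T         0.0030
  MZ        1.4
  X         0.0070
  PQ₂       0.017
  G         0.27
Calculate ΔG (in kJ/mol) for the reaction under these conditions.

ΔG = 7.16 kJ/mol

(DE is a pure liquid — omitted from Qp.)
Qp = P(X)³·P(G)³ / (P(T)²·P(PQ₂)²·P(MZ)³) = (0.0070)³·(0.27)³ / ((0.0030)²·(0.017)²·(1.4)³) = 0.946
ΔG = RT ln(Qp/Kp) = (8.314 J mol⁻¹ K⁻¹)(400 K) × ln(0.946/0.11)
   = (3.326 kJ/mol)(2.152) = 7.16 kJ/mol
ΔG > 0, so the forward reaction is non-spontaneous (proceeds in reverse).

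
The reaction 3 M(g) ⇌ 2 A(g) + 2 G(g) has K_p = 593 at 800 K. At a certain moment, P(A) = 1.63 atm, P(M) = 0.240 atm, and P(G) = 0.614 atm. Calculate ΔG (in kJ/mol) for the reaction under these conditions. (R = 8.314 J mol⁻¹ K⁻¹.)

Q_p = P(A)²·P(G)² / P(M)³ = (1.63)²·(0.614)² / (0.240)³ = 72.5
ΔG = RT ln(Q_p/K_p) = (8.314 J mol⁻¹ K⁻¹)(800 K) × ln(72.5/593)
   = (6.651 kJ/mol)(-2.102) = -14.0 kJ/mol
ΔG < 0, so the forward reaction is spontaneous (proceeds forward).

ΔG = -14.0 kJ/mol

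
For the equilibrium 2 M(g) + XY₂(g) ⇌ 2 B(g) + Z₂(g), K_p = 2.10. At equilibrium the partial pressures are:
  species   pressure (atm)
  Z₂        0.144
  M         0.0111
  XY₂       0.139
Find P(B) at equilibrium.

P(B) = 0.0158 atm

At equilibrium, K_p = P(B)²·P(Z₂) / (P(M)²·P(XY₂)) = 2.10.
(P(B))²·(0.144) / ((0.0111)²·(0.139)) = 2.10
P(B)² = 2.50×10⁻⁴ ⇒ P(B) = 0.0158 atm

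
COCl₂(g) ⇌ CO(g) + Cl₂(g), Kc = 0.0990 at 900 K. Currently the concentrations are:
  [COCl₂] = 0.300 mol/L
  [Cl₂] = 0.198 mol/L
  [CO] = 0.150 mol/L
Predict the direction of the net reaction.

neither direction; the system is at equilibrium

Qc = [CO]·[Cl₂] / [COCl₂] = (0.150)·(0.198) / (0.300) = 0.0990
Qc = 0.0990 = Kc, so the system is already at equilibrium.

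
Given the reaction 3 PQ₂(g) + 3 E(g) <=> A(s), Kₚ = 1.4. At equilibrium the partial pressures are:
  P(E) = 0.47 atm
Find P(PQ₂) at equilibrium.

P(PQ₂) = 1.9 atm

(A is a pure solid — omitted from Kₚ.)
At equilibrium, Kₚ = 1 / (P(PQ₂)³·P(E)³) = 1.4.
1 / ((P(PQ₂))³·(0.47)³) = 1.4
P(PQ₂)³ = 6.88 ⇒ P(PQ₂) = 1.9 atm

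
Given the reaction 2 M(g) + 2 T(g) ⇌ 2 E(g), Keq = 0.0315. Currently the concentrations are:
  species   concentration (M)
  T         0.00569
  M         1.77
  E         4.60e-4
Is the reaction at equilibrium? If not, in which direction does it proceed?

Q = [E]² / ([M]²·[T]²) = (4.60e-4)² / ((1.77)²·(0.00569)²) = 0.00209
Q = 0.00209 < Keq = 0.0315, so the forward reaction proceeds.

toward products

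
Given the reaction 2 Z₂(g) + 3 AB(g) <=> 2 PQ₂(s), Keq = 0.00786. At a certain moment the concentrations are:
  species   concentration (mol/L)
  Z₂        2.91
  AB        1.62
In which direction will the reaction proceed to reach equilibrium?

toward reactants

(PQ₂ is a pure solid — omitted from Q.)
Q = 1 / ([Z₂]²·[AB]³) = 1 / ((2.91)²·(1.62)³) = 0.0278
Q = 0.0278 > Keq = 0.00786, so the reverse reaction proceeds.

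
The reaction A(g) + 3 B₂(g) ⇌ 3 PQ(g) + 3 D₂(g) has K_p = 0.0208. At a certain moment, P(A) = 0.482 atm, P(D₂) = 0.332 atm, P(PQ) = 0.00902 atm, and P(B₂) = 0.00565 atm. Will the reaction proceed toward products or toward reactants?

to the left

Q_p = P(PQ)³·P(D₂)³ / (P(A)·P(B₂)³) = (0.00902)³·(0.332)³ / ((0.482)·(0.00565)³) = 0.309
Q_p = 0.309 > K_p = 0.0208, so the reverse reaction proceeds.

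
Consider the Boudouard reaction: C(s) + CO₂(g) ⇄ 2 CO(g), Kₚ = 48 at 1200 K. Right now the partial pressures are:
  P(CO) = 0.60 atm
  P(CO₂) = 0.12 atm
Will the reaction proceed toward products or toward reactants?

(C is a pure solid — omitted from Qₚ.)
Qₚ = P(CO)² / P(CO₂) = (0.60)² / (0.12) = 3.0
Qₚ = 3.0 < Kₚ = 48, so the forward reaction proceeds.

forward (toward products)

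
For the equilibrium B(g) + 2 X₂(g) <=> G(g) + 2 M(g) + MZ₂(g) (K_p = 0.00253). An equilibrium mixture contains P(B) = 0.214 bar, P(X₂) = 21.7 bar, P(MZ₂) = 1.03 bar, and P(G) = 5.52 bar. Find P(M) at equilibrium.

At equilibrium, K_p = P(G)·P(M)²·P(MZ₂) / (P(B)·P(X₂)²) = 0.00253.
(5.52)·(P(M))²·(1.03) / ((0.214)·(21.7)²) = 0.00253
P(M)² = 0.0448 ⇒ P(M) = 0.212 bar

P(M) = 0.212 bar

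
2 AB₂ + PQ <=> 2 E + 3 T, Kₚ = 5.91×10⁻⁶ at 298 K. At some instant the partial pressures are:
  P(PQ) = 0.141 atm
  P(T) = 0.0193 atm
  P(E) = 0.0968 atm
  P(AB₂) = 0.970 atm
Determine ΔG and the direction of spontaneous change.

Qₚ = P(E)²·P(T)³ / (P(AB₂)²·P(PQ)) = (0.0968)²·(0.0193)³ / ((0.970)²·(0.141)) = 5.08×10⁻⁷
ΔG = RT ln(Qₚ/Kₚ) = (8.314 J mol⁻¹ K⁻¹)(298 K) × ln(5.08×10⁻⁷/5.91×10⁻⁶)
   = (2.478 kJ/mol)(-2.454) = -6.08 kJ/mol
ΔG < 0, so the forward reaction is spontaneous (proceeds forward).

ΔG = -6.08 kJ/mol; the forward reaction is spontaneous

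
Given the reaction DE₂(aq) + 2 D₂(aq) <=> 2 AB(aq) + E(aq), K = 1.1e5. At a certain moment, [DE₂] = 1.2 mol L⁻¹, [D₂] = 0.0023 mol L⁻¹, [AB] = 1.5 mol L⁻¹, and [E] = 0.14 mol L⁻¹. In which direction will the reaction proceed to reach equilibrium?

Q = [AB]²·[E] / ([DE₂]·[D₂]²) = (1.5)²·(0.14) / ((1.2)·(0.0023)²) = 50000
Q = 50000 < K = 1.1e5, so the forward reaction proceeds.

forward (toward products)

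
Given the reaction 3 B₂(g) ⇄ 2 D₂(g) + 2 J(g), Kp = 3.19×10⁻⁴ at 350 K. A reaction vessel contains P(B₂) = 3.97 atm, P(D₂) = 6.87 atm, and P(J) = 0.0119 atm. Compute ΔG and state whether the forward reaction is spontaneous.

ΔG = -3.18 kJ/mol; the forward reaction is spontaneous

Qp = P(D₂)²·P(J)² / P(B₂)³ = (6.87)²·(0.0119)² / (3.97)³ = 1.07×10⁻⁴
ΔG = RT ln(Qp/Kp) = (8.314 J mol⁻¹ K⁻¹)(350 K) × ln(1.07×10⁻⁴/3.19×10⁻⁴)
   = (2.910 kJ/mol)(-1.092) = -3.18 kJ/mol
ΔG < 0, so the forward reaction is spontaneous (proceeds forward).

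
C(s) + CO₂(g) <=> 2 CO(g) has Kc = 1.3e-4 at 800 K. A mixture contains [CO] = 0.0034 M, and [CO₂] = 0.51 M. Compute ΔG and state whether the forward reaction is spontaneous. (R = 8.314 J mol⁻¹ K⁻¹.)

(C is a pure solid — omitted from Qc.)
Qc = [CO]² / [CO₂] = (0.0034)² / (0.51) = 2.27e-5
ΔG = RT ln(Qc/Kc) = (8.314 J mol⁻¹ K⁻¹)(800 K) × ln(2.27e-5/1.3e-4)
   = (6.651 kJ/mol)(-1.745) = -11.6 kJ/mol
ΔG < 0, so the forward reaction is spontaneous (proceeds forward).

ΔG = -11.6 kJ/mol; the forward reaction is spontaneous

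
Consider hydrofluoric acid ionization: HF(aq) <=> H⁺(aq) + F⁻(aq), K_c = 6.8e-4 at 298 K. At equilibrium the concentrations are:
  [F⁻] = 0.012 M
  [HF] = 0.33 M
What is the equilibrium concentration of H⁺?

[H⁺] = 0.019 M

At equilibrium, K_c = [H⁺]·[F⁻] / [HF] = 6.8e-4.
([H⁺])·(0.012) / (0.33) = 6.8e-4
[H⁺] = 0.0187 = 0.019 M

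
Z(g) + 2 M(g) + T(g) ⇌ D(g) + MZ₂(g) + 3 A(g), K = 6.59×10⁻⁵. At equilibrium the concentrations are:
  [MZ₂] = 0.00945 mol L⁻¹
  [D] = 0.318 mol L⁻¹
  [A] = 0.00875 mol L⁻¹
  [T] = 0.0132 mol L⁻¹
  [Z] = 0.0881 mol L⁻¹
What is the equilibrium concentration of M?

At equilibrium, K = [D]·[MZ₂]·[A]³ / ([Z]·[M]²·[T]) = 6.59×10⁻⁵.
(0.318)·(0.00945)·(0.00875)³ / ((0.0881)·([M])²·(0.0132)) = 6.59×10⁻⁵
[M]² = 0.0263 ⇒ [M] = 0.162 mol L⁻¹

[M] = 0.162 mol L⁻¹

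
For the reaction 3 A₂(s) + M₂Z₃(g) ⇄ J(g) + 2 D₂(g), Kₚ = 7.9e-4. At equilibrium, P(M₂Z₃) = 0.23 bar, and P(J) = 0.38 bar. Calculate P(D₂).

(A₂ is a pure solid — omitted from Kₚ.)
At equilibrium, Kₚ = P(J)·P(D₂)² / P(M₂Z₃) = 7.9e-4.
(0.38)·(P(D₂))² / (0.23) = 7.9e-4
P(D₂)² = 4.78e-4 ⇒ P(D₂) = 0.022 bar

P(D₂) = 0.022 bar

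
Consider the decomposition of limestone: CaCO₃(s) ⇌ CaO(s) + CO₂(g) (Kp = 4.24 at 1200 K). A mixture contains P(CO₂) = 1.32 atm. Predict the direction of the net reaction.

forward (toward products)

(CaCO₃, CaO are pure solids — omitted from Qp.)
Qp = P(CO₂) = 1.32
Qp = 1.32 < Kp = 4.24, so the forward reaction proceeds.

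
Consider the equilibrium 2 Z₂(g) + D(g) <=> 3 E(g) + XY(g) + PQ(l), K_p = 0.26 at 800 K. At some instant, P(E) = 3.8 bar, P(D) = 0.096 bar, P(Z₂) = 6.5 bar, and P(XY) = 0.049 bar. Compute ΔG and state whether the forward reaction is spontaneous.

(PQ is a pure liquid — omitted from Q_p.)
Q_p = P(E)³·P(XY) / (P(Z₂)²·P(D)) = (3.8)³·(0.049) / ((6.5)²·(0.096)) = 0.663
ΔG = RT ln(Q_p/K_p) = (8.314 J mol⁻¹ K⁻¹)(800 K) × ln(0.663/0.26)
   = (6.651 kJ/mol)(0.9361) = 6.23 kJ/mol
ΔG > 0, so the forward reaction is non-spontaneous (proceeds in reverse).

ΔG = 6.23 kJ/mol; the forward reaction is non-spontaneous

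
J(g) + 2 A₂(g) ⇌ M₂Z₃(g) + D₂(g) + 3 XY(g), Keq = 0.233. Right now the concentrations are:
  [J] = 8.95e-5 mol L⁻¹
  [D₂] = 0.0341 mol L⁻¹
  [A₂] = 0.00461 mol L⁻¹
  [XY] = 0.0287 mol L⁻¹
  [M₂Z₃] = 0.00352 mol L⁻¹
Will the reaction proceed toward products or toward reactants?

Q = [M₂Z₃]·[D₂]·[XY]³ / ([J]·[A₂]²) = (0.00352)·(0.0341)·(0.0287)³ / ((8.95e-5)·(0.00461)²) = 1.49
Q = 1.49 > Keq = 0.233, so the reverse reaction proceeds.

to the left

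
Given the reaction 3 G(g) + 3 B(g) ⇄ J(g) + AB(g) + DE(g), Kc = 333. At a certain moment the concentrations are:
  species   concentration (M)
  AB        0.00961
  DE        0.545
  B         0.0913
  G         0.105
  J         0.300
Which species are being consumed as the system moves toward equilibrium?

J, AB, DE (products)

Qc = [J]·[AB]·[DE] / ([G]³·[B]³) = (0.300)·(0.00961)·(0.545) / ((0.105)³·(0.0913)³) = 1780
Qc = 1780 > Kc = 333: net reverse reaction.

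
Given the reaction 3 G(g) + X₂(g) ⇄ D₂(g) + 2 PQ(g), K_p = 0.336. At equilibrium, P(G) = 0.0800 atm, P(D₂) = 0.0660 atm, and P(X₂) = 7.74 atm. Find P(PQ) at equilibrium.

P(PQ) = 0.142 atm

At equilibrium, K_p = P(D₂)·P(PQ)² / (P(G)³·P(X₂)) = 0.336.
(0.0660)·(P(PQ))² / ((0.0800)³·(7.74)) = 0.336
P(PQ)² = 0.0202 ⇒ P(PQ) = 0.142 atm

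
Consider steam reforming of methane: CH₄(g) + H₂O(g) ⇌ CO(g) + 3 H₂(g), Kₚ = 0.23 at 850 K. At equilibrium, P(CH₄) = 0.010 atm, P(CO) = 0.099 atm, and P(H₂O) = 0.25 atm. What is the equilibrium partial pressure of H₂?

At equilibrium, Kₚ = P(CO)·P(H₂)³ / (P(CH₄)·P(H₂O)) = 0.23.
(0.099)·(P(H₂))³ / ((0.010)·(0.25)) = 0.23
P(H₂)³ = 0.00581 ⇒ P(H₂) = 0.18 atm

P(H₂) = 0.18 atm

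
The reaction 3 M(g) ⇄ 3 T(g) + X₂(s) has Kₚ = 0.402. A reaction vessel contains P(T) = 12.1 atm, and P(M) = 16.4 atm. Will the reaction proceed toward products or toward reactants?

at equilibrium

(X₂ is a pure solid — omitted from Qₚ.)
Qₚ = P(T)³ / P(M)³ = (12.1)³ / (16.4)³ = 0.402
Qₚ = 0.402 = Kₚ, so the system is already at equilibrium.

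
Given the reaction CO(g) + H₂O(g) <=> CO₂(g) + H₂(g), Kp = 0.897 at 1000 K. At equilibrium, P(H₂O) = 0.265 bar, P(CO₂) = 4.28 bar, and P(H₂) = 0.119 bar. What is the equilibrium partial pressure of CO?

At equilibrium, Kp = P(CO₂)·P(H₂) / (P(CO)·P(H₂O)) = 0.897.
(4.28)·(0.119) / ((P(CO))·(0.265)) = 0.897
P(CO) = 2.14 bar

P(CO) = 2.14 bar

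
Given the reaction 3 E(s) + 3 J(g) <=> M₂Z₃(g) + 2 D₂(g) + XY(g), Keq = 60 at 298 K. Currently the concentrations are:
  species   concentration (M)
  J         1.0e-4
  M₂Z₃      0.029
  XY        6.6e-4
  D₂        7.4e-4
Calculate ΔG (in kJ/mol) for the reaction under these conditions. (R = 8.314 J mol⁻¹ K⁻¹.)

(E is a pure solid — omitted from Q.)
Q = [M₂Z₃]·[D₂]²·[XY] / [J]³ = (0.029)·(7.4e-4)²·(6.6e-4) / (1.0e-4)³ = 10.5
ΔG = RT ln(Q/Keq) = (8.314 J mol⁻¹ K⁻¹)(298 K) × ln(10.5/60)
   = (2.478 kJ/mol)(-1.743) = -4.32 kJ/mol
ΔG < 0, so the forward reaction is spontaneous (proceeds forward).

ΔG = -4.32 kJ/mol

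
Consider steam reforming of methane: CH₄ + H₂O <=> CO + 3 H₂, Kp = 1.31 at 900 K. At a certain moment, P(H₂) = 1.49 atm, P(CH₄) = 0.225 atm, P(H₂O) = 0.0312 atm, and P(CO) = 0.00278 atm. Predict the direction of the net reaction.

at equilibrium

Qp = P(CO)·P(H₂)³ / (P(CH₄)·P(H₂O)) = (0.00278)·(1.49)³ / ((0.225)·(0.0312)) = 1.31
Qp = 1.31 = Kp, so the system is already at equilibrium.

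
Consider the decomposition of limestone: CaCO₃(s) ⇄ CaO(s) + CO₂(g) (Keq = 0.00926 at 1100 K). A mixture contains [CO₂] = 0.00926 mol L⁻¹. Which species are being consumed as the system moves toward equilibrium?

(CaCO₃, CaO are pure solids — omitted from Q.)
Q = [CO₂] = 0.00926
Q = 0.00926 = Keq; the system is at equilibrium.

none (at equilibrium)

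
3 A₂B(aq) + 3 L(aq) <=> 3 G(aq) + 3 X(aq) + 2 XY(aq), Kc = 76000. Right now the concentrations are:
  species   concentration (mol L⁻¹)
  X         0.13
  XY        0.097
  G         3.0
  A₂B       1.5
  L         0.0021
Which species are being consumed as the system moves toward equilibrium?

A₂B, L (reactants)

Qc = [G]³·[X]³·[XY]² / ([A₂B]³·[L]³) = (3.0)³·(0.13)³·(0.097)² / ((1.5)³·(0.0021)³) = 18000
Qc = 18000 < Kc = 76000: net forward reaction.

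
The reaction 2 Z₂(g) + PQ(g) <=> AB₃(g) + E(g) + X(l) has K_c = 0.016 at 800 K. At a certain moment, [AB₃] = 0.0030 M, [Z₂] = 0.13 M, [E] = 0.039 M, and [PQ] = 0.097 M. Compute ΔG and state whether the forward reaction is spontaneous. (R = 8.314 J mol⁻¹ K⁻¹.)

(X is a pure liquid — omitted from Q_c.)
Q_c = [AB₃]·[E] / ([Z₂]²·[PQ]) = (0.0030)·(0.039) / ((0.13)²·(0.097)) = 0.0714
ΔG = RT ln(Q_c/K_c) = (8.314 J mol⁻¹ K⁻¹)(800 K) × ln(0.0714/0.016)
   = (6.651 kJ/mol)(1.496) = 9.95 kJ/mol
ΔG > 0, so the forward reaction is non-spontaneous (proceeds in reverse).

ΔG = 9.95 kJ/mol; the forward reaction is non-spontaneous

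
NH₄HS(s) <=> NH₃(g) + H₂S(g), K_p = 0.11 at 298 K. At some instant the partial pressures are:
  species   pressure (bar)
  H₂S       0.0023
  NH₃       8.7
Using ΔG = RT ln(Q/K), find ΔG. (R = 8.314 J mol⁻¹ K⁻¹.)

ΔG = -4.22 kJ/mol

(NH₄HS is a pure solid — omitted from Q_p.)
Q_p = P(NH₃)·P(H₂S) = (8.7)·(0.0023) = 0.0200
ΔG = RT ln(Q_p/K_p) = (8.314 J mol⁻¹ K⁻¹)(298 K) × ln(0.0200/0.11)
   = (2.478 kJ/mol)(-1.705) = -4.22 kJ/mol
ΔG < 0, so the forward reaction is spontaneous (proceeds forward).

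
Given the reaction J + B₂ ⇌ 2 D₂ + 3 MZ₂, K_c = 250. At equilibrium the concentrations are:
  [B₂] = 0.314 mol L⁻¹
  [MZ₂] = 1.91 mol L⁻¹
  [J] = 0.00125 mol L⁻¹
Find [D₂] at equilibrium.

[D₂] = 0.119 mol L⁻¹

At equilibrium, K_c = [D₂]²·[MZ₂]³ / ([J]·[B₂]) = 250.
([D₂])²·(1.91)³ / ((0.00125)·(0.314)) = 250
[D₂]² = 0.0141 ⇒ [D₂] = 0.119 mol L⁻¹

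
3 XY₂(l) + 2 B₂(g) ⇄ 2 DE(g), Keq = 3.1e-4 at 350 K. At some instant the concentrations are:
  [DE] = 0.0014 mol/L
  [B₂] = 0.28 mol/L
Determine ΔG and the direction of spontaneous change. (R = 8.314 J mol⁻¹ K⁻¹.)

ΔG = -7.33 kJ/mol; the forward reaction is spontaneous

(XY₂ is a pure liquid — omitted from Q.)
Q = [DE]² / [B₂]² = (0.0014)² / (0.28)² = 2.50e-5
ΔG = RT ln(Q/Keq) = (8.314 J mol⁻¹ K⁻¹)(350 K) × ln(2.50e-5/3.1e-4)
   = (2.910 kJ/mol)(-2.518) = -7.33 kJ/mol
ΔG < 0, so the forward reaction is spontaneous (proceeds forward).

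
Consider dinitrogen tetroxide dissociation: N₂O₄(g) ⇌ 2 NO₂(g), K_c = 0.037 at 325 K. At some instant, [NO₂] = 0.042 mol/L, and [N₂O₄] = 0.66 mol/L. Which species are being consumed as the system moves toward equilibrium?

N₂O₄ (reactants)

Q_c = [NO₂]² / [N₂O₄] = (0.042)² / (0.66) = 0.0027
Q_c = 0.0027 < K_c = 0.037: net forward reaction.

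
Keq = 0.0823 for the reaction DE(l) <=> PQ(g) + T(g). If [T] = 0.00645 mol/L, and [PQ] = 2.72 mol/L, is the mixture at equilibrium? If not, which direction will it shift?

(DE is a pure liquid — omitted from Q.)
Q = [PQ]·[T] = (2.72)·(0.00645) = 0.0175
Q = 0.0175 < Keq = 0.0823: net forward reaction.

no; Q < K, reaction proceeds forward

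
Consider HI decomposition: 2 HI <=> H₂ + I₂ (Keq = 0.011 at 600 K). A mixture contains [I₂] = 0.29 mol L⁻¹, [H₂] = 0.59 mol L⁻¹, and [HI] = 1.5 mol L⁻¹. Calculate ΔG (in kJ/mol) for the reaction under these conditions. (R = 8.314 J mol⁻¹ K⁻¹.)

Q = [H₂]·[I₂] / [HI]² = (0.59)·(0.29) / (1.5)² = 0.0760
ΔG = RT ln(Q/Keq) = (8.314 J mol⁻¹ K⁻¹)(600 K) × ln(0.0760/0.011)
   = (4.988 kJ/mol)(1.933) = 9.64 kJ/mol
ΔG > 0, so the forward reaction is non-spontaneous (proceeds in reverse).

ΔG = 9.64 kJ/mol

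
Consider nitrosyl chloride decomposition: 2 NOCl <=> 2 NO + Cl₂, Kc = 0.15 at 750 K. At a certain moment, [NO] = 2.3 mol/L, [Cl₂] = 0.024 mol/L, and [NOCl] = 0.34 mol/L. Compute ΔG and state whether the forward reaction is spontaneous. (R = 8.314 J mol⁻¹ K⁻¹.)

ΔG = 12.4 kJ/mol; the forward reaction is non-spontaneous

Qc = [NO]²·[Cl₂] / [NOCl]² = (2.3)²·(0.024) / (0.34)² = 1.10
ΔG = RT ln(Qc/Kc) = (8.314 J mol⁻¹ K⁻¹)(750 K) × ln(1.10/0.15)
   = (6.236 kJ/mol)(1.992) = 12.4 kJ/mol
ΔG > 0, so the forward reaction is non-spontaneous (proceeds in reverse).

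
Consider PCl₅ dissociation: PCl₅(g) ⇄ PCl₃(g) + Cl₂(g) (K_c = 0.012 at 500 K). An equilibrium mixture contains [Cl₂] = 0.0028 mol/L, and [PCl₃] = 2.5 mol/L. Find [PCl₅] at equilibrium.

[PCl₅] = 0.58 mol/L

At equilibrium, K_c = [PCl₃]·[Cl₂] / [PCl₅] = 0.012.
(2.5)·(0.0028) / ([PCl₅]) = 0.012
[PCl₅] = 0.583 = 0.58 mol/L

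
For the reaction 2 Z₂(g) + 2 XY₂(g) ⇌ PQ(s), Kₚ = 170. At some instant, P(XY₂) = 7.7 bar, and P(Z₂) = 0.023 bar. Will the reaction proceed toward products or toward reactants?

in the forward direction

(PQ is a pure solid — omitted from Qₚ.)
Qₚ = 1 / (P(Z₂)²·P(XY₂)²) = 1 / ((0.023)²·(7.7)²) = 32
Qₚ = 32 < Kₚ = 170, so the forward reaction proceeds.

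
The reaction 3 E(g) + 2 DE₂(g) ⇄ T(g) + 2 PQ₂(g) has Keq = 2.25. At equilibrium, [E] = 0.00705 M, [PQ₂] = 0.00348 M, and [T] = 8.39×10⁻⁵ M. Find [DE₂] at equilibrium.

At equilibrium, Keq = [T]·[PQ₂]² / ([E]³·[DE₂]²) = 2.25.
(8.39×10⁻⁵)·(0.00348)² / ((0.00705)³·([DE₂])²) = 2.25
[DE₂]² = 0.00129 ⇒ [DE₂] = 0.0359 M

[DE₂] = 0.0359 M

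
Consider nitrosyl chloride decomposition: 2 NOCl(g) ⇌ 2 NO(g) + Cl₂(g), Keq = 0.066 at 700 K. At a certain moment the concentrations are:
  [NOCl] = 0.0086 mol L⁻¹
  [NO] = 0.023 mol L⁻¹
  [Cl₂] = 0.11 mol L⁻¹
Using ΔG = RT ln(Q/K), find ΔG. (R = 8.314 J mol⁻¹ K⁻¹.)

ΔG = 14.4 kJ/mol

Q = [NO]²·[Cl₂] / [NOCl]² = (0.023)²·(0.11) / (0.0086)² = 0.787
ΔG = RT ln(Q/Keq) = (8.314 J mol⁻¹ K⁻¹)(700 K) × ln(0.787/0.066)
   = (5.820 kJ/mol)(2.479) = 14.4 kJ/mol
ΔG > 0, so the forward reaction is non-spontaneous (proceeds in reverse).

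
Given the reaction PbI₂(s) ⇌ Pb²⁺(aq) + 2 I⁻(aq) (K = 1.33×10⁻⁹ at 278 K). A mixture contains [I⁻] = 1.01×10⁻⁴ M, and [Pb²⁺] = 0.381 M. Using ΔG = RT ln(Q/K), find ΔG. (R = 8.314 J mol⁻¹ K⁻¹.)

ΔG = 2.48 kJ/mol

(PbI₂ is a pure solid — omitted from Q.)
Q = [Pb²⁺]·[I⁻]² = (0.381)·(1.01×10⁻⁴)² = 3.89×10⁻⁹
ΔG = RT ln(Q/K) = (8.314 J mol⁻¹ K⁻¹)(278 K) × ln(3.89×10⁻⁹/1.33×10⁻⁹)
   = (2.311 kJ/mol)(1.073) = 2.48 kJ/mol
ΔG > 0, so the forward reaction is non-spontaneous (proceeds in reverse).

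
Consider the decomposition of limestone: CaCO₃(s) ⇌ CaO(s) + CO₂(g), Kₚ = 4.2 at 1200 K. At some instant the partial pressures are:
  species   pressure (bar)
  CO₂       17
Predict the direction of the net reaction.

(CaCO₃, CaO are pure solids — omitted from Qₚ.)
Qₚ = P(CO₂) = 17
Qₚ = 17 > Kₚ = 4.2, so the reverse reaction proceeds.

toward reactants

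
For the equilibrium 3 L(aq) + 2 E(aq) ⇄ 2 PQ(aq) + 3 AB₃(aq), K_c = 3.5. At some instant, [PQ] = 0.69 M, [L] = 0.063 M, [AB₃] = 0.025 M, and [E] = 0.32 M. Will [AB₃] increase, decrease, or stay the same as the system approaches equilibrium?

increase

Q_c = [PQ]²·[AB₃]³ / ([L]³·[E]²) = (0.69)²·(0.025)³ / ((0.063)³·(0.32)²) = 0.29
Q_c = 0.29 < K_c = 3.5: net forward reaction.
AB₃ is a product, so it increases.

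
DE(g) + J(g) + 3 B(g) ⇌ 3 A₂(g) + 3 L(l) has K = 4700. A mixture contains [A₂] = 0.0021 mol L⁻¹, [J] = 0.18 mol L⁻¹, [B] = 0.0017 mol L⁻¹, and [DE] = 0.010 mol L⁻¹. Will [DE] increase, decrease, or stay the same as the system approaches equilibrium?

decrease

(L is a pure liquid — omitted from Q.)
Q = [A₂]³ / ([DE]·[J]·[B]³) = (0.0021)³ / ((0.010)·(0.18)·(0.0017)³) = 1000
Q = 1000 < K = 4700: net forward reaction.
DE is a reactant, so it decreases.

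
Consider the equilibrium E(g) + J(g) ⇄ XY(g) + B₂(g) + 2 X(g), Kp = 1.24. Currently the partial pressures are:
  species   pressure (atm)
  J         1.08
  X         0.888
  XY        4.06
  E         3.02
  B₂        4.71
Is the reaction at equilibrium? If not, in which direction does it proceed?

reverse (toward reactants)

Qp = P(XY)·P(B₂)·P(X)² / (P(E)·P(J)) = (4.06)·(4.71)·(0.888)² / ((3.02)·(1.08)) = 4.62
Qp = 4.62 > Kp = 1.24, so the reverse reaction proceeds.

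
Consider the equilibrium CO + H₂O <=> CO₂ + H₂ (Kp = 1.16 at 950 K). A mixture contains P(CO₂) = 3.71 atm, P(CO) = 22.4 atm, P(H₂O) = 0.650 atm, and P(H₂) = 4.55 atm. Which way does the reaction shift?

at equilibrium

Qp = P(CO₂)·P(H₂) / (P(CO)·P(H₂O)) = (3.71)·(4.55) / ((22.4)·(0.650)) = 1.16
Qp = 1.16 = Kp, so the system is already at equilibrium.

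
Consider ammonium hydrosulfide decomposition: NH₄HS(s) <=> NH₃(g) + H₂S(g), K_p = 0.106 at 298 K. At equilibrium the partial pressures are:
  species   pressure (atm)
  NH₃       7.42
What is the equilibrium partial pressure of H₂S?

(NH₄HS is a pure solid — omitted from K_p.)
At equilibrium, K_p = P(NH₃)·P(H₂S) = 0.106.
(7.42)·(P(H₂S)) = 0.106
P(H₂S) = 0.0143 atm

P(H₂S) = 0.0143 atm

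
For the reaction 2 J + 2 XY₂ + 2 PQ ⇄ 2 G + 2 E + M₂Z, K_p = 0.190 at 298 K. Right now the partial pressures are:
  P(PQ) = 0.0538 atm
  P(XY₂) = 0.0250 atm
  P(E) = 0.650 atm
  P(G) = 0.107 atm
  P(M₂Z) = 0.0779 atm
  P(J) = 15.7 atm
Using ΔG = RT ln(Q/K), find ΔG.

ΔG = 3.70 kJ/mol

Q_p = P(G)²·P(E)²·P(M₂Z) / (P(J)²·P(XY₂)²·P(PQ)²) = (0.107)²·(0.650)²·(0.0779) / ((15.7)²·(0.0250)²·(0.0538)²) = 0.845
ΔG = RT ln(Q_p/K_p) = (8.314 J mol⁻¹ K⁻¹)(298 K) × ln(0.845/0.190)
   = (2.478 kJ/mol)(1.492) = 3.70 kJ/mol
ΔG > 0, so the forward reaction is non-spontaneous (proceeds in reverse).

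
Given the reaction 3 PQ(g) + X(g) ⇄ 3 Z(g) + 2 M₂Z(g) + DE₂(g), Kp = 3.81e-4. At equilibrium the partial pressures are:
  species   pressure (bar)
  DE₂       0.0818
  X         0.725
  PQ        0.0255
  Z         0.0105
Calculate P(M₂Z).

At equilibrium, Kp = P(Z)³·P(M₂Z)²·P(DE₂) / (P(PQ)³·P(X)) = 3.81e-4.
(0.0105)³·(P(M₂Z))²·(0.0818) / ((0.0255)³·(0.725)) = 3.81e-4
P(M₂Z)² = 0.0484 ⇒ P(M₂Z) = 0.220 bar

P(M₂Z) = 0.220 bar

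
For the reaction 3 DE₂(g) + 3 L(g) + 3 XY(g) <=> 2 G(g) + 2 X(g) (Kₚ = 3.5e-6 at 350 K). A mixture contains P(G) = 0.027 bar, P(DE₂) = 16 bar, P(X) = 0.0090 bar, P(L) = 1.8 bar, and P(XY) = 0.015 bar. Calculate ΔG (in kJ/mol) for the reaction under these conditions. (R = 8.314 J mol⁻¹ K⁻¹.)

Qₚ = P(G)²·P(X)² / (P(DE₂)³·P(L)³·P(XY)³) = (0.027)²·(0.0090)² / ((16)³·(1.8)³·(0.015)³) = 7.32e-7
ΔG = RT ln(Qₚ/Kₚ) = (8.314 J mol⁻¹ K⁻¹)(350 K) × ln(7.32e-7/3.5e-6)
   = (2.910 kJ/mol)(-1.565) = -4.55 kJ/mol
ΔG < 0, so the forward reaction is spontaneous (proceeds forward).

ΔG = -4.55 kJ/mol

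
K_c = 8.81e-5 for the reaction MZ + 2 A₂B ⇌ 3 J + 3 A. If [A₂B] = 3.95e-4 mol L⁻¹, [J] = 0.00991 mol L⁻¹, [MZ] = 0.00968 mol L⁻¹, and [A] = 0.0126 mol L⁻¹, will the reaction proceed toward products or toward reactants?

in the reverse direction

Q_c = [J]³·[A]³ / ([MZ]·[A₂B]²) = (0.00991)³·(0.0126)³ / ((0.00968)·(3.95e-4)²) = 0.00129
Q_c = 0.00129 > K_c = 8.81e-5, so the reverse reaction proceeds.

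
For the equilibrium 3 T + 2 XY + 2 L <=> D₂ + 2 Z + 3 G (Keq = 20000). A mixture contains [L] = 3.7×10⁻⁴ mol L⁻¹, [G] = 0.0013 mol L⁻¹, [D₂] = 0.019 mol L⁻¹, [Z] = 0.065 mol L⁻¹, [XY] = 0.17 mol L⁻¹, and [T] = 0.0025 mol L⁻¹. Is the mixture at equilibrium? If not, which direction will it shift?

Q = [D₂]·[Z]²·[G]³ / ([T]³·[XY]²·[L]²) = (0.019)·(0.065)²·(0.0013)³ / ((0.0025)³·(0.17)²·(3.7×10⁻⁴)²) = 2900
Q = 2900 < Keq = 20000: net forward reaction.

no; Q < K, reaction proceeds forward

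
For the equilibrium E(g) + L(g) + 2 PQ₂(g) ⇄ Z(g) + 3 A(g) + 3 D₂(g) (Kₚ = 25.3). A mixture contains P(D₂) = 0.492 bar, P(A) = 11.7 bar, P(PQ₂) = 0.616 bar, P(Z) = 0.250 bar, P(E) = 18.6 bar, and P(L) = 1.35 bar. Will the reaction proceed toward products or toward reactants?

in the forward direction

Qₚ = P(Z)·P(A)³·P(D₂)³ / (P(E)·P(L)·P(PQ₂)²) = (0.250)·(11.7)³·(0.492)³ / ((18.6)·(1.35)·(0.616)²) = 5.00
Qₚ = 5.00 < Kₚ = 25.3, so the forward reaction proceeds.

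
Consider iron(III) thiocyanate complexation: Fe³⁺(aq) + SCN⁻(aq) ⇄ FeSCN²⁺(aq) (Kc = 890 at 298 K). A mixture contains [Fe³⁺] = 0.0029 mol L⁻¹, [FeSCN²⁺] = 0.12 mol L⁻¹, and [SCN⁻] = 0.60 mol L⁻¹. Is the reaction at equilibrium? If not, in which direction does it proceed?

Qc = [FeSCN²⁺] / ([Fe³⁺]·[SCN⁻]) = (0.12) / ((0.0029)·(0.60)) = 69
Qc = 69 < Kc = 890, so the forward reaction proceeds.

toward products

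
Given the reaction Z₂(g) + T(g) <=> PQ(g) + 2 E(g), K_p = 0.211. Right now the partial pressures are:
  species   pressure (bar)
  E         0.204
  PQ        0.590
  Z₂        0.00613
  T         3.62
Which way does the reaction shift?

Q_p = P(PQ)·P(E)² / (P(Z₂)·P(T)) = (0.590)·(0.204)² / ((0.00613)·(3.62)) = 1.11
Q_p = 1.11 > K_p = 0.211, so the reverse reaction proceeds.

in the reverse direction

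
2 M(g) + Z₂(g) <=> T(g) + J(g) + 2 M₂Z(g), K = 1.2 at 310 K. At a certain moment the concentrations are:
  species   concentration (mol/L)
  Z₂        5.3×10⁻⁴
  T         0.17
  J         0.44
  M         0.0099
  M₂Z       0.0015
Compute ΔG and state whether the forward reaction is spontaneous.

Q = [T]·[J]·[M₂Z]² / ([M]²·[Z₂]) = (0.17)·(0.44)·(0.0015)² / ((0.0099)²·(5.3×10⁻⁴)) = 3.24
ΔG = RT ln(Q/K) = (8.314 J mol⁻¹ K⁻¹)(310 K) × ln(3.24/1.2)
   = (2.577 kJ/mol)(0.9933) = 2.56 kJ/mol
ΔG > 0, so the forward reaction is non-spontaneous (proceeds in reverse).

ΔG = 2.56 kJ/mol; the forward reaction is non-spontaneous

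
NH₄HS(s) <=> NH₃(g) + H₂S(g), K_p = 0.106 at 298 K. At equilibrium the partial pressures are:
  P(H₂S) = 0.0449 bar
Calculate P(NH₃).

P(NH₃) = 2.36 bar

(NH₄HS is a pure solid — omitted from K_p.)
At equilibrium, K_p = P(NH₃)·P(H₂S) = 0.106.
(P(NH₃))·(0.0449) = 0.106
P(NH₃) = 2.36 bar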